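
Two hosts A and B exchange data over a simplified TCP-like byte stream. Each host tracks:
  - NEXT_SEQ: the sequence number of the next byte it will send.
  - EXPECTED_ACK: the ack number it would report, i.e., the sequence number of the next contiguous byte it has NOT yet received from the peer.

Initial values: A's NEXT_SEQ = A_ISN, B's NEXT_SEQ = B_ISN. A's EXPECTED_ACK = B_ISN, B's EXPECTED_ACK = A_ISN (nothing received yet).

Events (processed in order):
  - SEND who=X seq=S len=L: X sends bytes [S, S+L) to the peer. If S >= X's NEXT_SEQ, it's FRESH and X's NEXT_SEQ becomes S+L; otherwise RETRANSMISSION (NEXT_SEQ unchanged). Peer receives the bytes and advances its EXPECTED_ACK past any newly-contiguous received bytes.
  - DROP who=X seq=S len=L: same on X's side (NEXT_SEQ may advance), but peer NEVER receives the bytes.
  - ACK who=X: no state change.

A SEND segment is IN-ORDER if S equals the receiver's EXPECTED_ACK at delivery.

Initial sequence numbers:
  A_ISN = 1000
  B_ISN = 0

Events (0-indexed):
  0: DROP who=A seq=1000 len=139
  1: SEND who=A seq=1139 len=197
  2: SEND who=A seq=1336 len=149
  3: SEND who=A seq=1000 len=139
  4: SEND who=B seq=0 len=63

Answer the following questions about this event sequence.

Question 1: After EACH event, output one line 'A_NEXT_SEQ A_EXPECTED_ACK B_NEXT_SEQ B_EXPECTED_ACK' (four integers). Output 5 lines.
1139 0 0 1000
1336 0 0 1000
1485 0 0 1000
1485 0 0 1485
1485 63 63 1485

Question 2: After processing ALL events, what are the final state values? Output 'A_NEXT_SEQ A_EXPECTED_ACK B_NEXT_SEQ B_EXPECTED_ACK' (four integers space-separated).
After event 0: A_seq=1139 A_ack=0 B_seq=0 B_ack=1000
After event 1: A_seq=1336 A_ack=0 B_seq=0 B_ack=1000
After event 2: A_seq=1485 A_ack=0 B_seq=0 B_ack=1000
After event 3: A_seq=1485 A_ack=0 B_seq=0 B_ack=1485
After event 4: A_seq=1485 A_ack=63 B_seq=63 B_ack=1485

Answer: 1485 63 63 1485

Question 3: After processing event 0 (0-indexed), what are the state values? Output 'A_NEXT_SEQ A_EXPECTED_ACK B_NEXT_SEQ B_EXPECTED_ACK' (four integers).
After event 0: A_seq=1139 A_ack=0 B_seq=0 B_ack=1000

1139 0 0 1000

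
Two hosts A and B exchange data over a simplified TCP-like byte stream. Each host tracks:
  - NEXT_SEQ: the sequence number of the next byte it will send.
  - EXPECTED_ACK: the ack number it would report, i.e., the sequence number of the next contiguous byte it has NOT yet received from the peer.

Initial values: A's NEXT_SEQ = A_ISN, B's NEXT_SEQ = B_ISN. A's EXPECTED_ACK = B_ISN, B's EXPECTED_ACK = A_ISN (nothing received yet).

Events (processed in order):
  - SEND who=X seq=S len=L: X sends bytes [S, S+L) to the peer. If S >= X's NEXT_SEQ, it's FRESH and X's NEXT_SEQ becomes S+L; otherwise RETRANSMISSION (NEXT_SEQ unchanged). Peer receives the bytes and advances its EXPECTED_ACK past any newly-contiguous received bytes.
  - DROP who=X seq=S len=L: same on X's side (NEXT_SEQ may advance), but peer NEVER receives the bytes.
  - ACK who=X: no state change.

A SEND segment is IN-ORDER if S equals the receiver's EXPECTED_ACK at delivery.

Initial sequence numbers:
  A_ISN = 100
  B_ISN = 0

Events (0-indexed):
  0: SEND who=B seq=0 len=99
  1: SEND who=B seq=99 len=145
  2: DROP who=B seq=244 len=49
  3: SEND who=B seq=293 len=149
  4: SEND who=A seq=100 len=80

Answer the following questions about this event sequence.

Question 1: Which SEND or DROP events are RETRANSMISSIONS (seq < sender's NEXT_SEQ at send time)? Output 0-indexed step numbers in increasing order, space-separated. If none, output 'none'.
Answer: none

Derivation:
Step 0: SEND seq=0 -> fresh
Step 1: SEND seq=99 -> fresh
Step 2: DROP seq=244 -> fresh
Step 3: SEND seq=293 -> fresh
Step 4: SEND seq=100 -> fresh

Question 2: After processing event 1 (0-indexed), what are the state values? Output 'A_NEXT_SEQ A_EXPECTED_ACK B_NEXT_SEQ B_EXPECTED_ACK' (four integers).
After event 0: A_seq=100 A_ack=99 B_seq=99 B_ack=100
After event 1: A_seq=100 A_ack=244 B_seq=244 B_ack=100

100 244 244 100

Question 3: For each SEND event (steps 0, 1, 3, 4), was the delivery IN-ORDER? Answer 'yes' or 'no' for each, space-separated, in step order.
Answer: yes yes no yes

Derivation:
Step 0: SEND seq=0 -> in-order
Step 1: SEND seq=99 -> in-order
Step 3: SEND seq=293 -> out-of-order
Step 4: SEND seq=100 -> in-order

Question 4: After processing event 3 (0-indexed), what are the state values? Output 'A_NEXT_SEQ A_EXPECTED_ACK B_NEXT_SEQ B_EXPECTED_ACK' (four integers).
After event 0: A_seq=100 A_ack=99 B_seq=99 B_ack=100
After event 1: A_seq=100 A_ack=244 B_seq=244 B_ack=100
After event 2: A_seq=100 A_ack=244 B_seq=293 B_ack=100
After event 3: A_seq=100 A_ack=244 B_seq=442 B_ack=100

100 244 442 100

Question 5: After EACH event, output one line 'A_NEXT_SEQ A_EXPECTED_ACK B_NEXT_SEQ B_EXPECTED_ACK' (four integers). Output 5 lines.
100 99 99 100
100 244 244 100
100 244 293 100
100 244 442 100
180 244 442 180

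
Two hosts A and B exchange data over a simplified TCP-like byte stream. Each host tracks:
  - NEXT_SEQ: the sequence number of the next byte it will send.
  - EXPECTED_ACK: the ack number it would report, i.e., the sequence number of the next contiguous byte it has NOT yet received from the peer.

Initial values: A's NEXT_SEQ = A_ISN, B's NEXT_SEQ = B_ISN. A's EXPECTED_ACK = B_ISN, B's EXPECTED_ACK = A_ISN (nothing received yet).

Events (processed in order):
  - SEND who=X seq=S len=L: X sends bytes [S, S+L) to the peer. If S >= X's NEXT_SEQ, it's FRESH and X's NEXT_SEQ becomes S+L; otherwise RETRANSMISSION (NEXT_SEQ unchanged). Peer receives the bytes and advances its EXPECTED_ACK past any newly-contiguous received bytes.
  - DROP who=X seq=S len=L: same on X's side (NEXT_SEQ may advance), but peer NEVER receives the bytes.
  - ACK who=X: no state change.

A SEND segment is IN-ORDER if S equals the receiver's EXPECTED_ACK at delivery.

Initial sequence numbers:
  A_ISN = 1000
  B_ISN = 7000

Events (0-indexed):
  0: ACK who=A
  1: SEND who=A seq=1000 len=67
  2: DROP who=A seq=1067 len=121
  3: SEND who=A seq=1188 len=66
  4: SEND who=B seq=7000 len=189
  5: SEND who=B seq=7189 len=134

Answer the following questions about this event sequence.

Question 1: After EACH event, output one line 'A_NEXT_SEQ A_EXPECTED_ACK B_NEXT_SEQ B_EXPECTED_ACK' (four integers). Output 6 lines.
1000 7000 7000 1000
1067 7000 7000 1067
1188 7000 7000 1067
1254 7000 7000 1067
1254 7189 7189 1067
1254 7323 7323 1067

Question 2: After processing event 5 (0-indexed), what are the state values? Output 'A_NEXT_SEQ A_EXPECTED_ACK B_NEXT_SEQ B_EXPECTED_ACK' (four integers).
After event 0: A_seq=1000 A_ack=7000 B_seq=7000 B_ack=1000
After event 1: A_seq=1067 A_ack=7000 B_seq=7000 B_ack=1067
After event 2: A_seq=1188 A_ack=7000 B_seq=7000 B_ack=1067
After event 3: A_seq=1254 A_ack=7000 B_seq=7000 B_ack=1067
After event 4: A_seq=1254 A_ack=7189 B_seq=7189 B_ack=1067
After event 5: A_seq=1254 A_ack=7323 B_seq=7323 B_ack=1067

1254 7323 7323 1067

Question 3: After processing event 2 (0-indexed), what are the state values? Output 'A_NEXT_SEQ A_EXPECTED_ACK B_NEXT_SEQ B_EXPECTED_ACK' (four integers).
After event 0: A_seq=1000 A_ack=7000 B_seq=7000 B_ack=1000
After event 1: A_seq=1067 A_ack=7000 B_seq=7000 B_ack=1067
After event 2: A_seq=1188 A_ack=7000 B_seq=7000 B_ack=1067

1188 7000 7000 1067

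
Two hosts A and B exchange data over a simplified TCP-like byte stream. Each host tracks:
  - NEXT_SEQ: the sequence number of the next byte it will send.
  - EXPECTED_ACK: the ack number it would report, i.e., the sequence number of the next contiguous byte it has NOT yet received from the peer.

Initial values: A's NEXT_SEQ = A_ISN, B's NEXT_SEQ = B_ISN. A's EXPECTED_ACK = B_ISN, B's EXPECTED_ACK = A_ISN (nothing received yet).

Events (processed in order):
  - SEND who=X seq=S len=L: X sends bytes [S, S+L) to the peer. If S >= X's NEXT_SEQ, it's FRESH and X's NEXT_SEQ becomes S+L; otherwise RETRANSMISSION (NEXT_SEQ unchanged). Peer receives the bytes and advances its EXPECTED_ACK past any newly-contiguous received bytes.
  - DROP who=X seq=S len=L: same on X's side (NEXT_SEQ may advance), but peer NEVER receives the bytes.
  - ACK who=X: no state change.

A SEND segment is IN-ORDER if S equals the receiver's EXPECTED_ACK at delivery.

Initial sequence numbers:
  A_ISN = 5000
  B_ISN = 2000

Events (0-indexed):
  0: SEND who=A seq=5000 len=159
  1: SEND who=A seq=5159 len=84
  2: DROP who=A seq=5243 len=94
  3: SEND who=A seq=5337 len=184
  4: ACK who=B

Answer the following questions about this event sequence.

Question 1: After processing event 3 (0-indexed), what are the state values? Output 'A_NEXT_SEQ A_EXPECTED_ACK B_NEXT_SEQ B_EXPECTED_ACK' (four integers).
After event 0: A_seq=5159 A_ack=2000 B_seq=2000 B_ack=5159
After event 1: A_seq=5243 A_ack=2000 B_seq=2000 B_ack=5243
After event 2: A_seq=5337 A_ack=2000 B_seq=2000 B_ack=5243
After event 3: A_seq=5521 A_ack=2000 B_seq=2000 B_ack=5243

5521 2000 2000 5243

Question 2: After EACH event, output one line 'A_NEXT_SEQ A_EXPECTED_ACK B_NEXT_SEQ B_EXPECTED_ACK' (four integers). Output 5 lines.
5159 2000 2000 5159
5243 2000 2000 5243
5337 2000 2000 5243
5521 2000 2000 5243
5521 2000 2000 5243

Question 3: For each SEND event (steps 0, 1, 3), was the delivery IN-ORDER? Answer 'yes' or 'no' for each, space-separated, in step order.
Step 0: SEND seq=5000 -> in-order
Step 1: SEND seq=5159 -> in-order
Step 3: SEND seq=5337 -> out-of-order

Answer: yes yes no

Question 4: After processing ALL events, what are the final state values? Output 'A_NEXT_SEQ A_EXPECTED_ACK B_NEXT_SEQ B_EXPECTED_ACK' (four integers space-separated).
After event 0: A_seq=5159 A_ack=2000 B_seq=2000 B_ack=5159
After event 1: A_seq=5243 A_ack=2000 B_seq=2000 B_ack=5243
After event 2: A_seq=5337 A_ack=2000 B_seq=2000 B_ack=5243
After event 3: A_seq=5521 A_ack=2000 B_seq=2000 B_ack=5243
After event 4: A_seq=5521 A_ack=2000 B_seq=2000 B_ack=5243

Answer: 5521 2000 2000 5243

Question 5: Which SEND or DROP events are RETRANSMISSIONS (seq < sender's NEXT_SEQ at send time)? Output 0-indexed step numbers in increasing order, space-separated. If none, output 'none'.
Answer: none

Derivation:
Step 0: SEND seq=5000 -> fresh
Step 1: SEND seq=5159 -> fresh
Step 2: DROP seq=5243 -> fresh
Step 3: SEND seq=5337 -> fresh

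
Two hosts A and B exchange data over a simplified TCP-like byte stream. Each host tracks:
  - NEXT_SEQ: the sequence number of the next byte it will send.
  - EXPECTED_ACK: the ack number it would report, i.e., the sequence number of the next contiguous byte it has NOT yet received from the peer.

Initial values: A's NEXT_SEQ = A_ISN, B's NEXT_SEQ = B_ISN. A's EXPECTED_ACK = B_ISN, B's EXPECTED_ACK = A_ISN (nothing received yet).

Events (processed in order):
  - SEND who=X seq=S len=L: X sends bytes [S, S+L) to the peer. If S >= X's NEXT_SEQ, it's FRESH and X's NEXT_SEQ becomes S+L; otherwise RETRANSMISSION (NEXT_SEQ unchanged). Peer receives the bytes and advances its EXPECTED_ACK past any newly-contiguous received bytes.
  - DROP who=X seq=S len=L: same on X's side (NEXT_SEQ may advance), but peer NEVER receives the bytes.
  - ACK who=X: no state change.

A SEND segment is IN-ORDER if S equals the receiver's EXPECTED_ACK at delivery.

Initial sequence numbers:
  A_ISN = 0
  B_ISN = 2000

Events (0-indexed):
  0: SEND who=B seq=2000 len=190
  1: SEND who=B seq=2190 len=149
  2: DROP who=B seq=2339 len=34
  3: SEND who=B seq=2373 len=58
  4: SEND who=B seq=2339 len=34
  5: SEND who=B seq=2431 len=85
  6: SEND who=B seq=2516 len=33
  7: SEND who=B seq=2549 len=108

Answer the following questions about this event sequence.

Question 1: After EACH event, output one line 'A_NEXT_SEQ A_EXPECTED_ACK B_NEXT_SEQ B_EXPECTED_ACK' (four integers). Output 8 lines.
0 2190 2190 0
0 2339 2339 0
0 2339 2373 0
0 2339 2431 0
0 2431 2431 0
0 2516 2516 0
0 2549 2549 0
0 2657 2657 0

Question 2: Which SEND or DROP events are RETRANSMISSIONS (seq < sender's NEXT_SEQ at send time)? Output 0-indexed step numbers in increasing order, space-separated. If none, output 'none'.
Answer: 4

Derivation:
Step 0: SEND seq=2000 -> fresh
Step 1: SEND seq=2190 -> fresh
Step 2: DROP seq=2339 -> fresh
Step 3: SEND seq=2373 -> fresh
Step 4: SEND seq=2339 -> retransmit
Step 5: SEND seq=2431 -> fresh
Step 6: SEND seq=2516 -> fresh
Step 7: SEND seq=2549 -> fresh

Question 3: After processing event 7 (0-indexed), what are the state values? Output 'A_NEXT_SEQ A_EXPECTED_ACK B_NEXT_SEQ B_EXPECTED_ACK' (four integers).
After event 0: A_seq=0 A_ack=2190 B_seq=2190 B_ack=0
After event 1: A_seq=0 A_ack=2339 B_seq=2339 B_ack=0
After event 2: A_seq=0 A_ack=2339 B_seq=2373 B_ack=0
After event 3: A_seq=0 A_ack=2339 B_seq=2431 B_ack=0
After event 4: A_seq=0 A_ack=2431 B_seq=2431 B_ack=0
After event 5: A_seq=0 A_ack=2516 B_seq=2516 B_ack=0
After event 6: A_seq=0 A_ack=2549 B_seq=2549 B_ack=0
After event 7: A_seq=0 A_ack=2657 B_seq=2657 B_ack=0

0 2657 2657 0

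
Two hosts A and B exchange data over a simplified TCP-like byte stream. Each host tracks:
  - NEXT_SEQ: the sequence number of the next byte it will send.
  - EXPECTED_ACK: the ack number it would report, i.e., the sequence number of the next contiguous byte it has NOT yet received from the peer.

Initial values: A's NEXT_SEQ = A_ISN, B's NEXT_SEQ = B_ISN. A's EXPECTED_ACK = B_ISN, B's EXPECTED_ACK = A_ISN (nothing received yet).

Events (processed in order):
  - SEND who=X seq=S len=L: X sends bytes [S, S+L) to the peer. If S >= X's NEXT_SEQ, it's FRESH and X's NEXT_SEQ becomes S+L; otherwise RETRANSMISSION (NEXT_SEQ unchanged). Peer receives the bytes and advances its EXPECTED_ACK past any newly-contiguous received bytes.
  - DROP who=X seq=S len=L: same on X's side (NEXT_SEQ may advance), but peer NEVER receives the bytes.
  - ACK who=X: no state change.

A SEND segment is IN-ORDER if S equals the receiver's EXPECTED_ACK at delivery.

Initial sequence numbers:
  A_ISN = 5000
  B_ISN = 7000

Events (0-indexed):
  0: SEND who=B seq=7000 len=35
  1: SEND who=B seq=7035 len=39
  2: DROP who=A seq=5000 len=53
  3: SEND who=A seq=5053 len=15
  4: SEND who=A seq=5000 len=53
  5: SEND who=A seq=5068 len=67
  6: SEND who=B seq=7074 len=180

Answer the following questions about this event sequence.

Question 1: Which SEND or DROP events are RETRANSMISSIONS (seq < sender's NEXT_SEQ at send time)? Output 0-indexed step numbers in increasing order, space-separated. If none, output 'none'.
Answer: 4

Derivation:
Step 0: SEND seq=7000 -> fresh
Step 1: SEND seq=7035 -> fresh
Step 2: DROP seq=5000 -> fresh
Step 3: SEND seq=5053 -> fresh
Step 4: SEND seq=5000 -> retransmit
Step 5: SEND seq=5068 -> fresh
Step 6: SEND seq=7074 -> fresh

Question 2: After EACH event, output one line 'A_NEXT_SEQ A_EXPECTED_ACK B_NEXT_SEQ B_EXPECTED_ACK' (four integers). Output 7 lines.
5000 7035 7035 5000
5000 7074 7074 5000
5053 7074 7074 5000
5068 7074 7074 5000
5068 7074 7074 5068
5135 7074 7074 5135
5135 7254 7254 5135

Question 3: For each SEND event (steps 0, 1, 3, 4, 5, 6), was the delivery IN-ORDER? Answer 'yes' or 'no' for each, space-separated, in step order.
Answer: yes yes no yes yes yes

Derivation:
Step 0: SEND seq=7000 -> in-order
Step 1: SEND seq=7035 -> in-order
Step 3: SEND seq=5053 -> out-of-order
Step 4: SEND seq=5000 -> in-order
Step 5: SEND seq=5068 -> in-order
Step 6: SEND seq=7074 -> in-order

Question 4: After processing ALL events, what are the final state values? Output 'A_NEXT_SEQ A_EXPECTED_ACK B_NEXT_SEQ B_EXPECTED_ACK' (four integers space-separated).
Answer: 5135 7254 7254 5135

Derivation:
After event 0: A_seq=5000 A_ack=7035 B_seq=7035 B_ack=5000
After event 1: A_seq=5000 A_ack=7074 B_seq=7074 B_ack=5000
After event 2: A_seq=5053 A_ack=7074 B_seq=7074 B_ack=5000
After event 3: A_seq=5068 A_ack=7074 B_seq=7074 B_ack=5000
After event 4: A_seq=5068 A_ack=7074 B_seq=7074 B_ack=5068
After event 5: A_seq=5135 A_ack=7074 B_seq=7074 B_ack=5135
After event 6: A_seq=5135 A_ack=7254 B_seq=7254 B_ack=5135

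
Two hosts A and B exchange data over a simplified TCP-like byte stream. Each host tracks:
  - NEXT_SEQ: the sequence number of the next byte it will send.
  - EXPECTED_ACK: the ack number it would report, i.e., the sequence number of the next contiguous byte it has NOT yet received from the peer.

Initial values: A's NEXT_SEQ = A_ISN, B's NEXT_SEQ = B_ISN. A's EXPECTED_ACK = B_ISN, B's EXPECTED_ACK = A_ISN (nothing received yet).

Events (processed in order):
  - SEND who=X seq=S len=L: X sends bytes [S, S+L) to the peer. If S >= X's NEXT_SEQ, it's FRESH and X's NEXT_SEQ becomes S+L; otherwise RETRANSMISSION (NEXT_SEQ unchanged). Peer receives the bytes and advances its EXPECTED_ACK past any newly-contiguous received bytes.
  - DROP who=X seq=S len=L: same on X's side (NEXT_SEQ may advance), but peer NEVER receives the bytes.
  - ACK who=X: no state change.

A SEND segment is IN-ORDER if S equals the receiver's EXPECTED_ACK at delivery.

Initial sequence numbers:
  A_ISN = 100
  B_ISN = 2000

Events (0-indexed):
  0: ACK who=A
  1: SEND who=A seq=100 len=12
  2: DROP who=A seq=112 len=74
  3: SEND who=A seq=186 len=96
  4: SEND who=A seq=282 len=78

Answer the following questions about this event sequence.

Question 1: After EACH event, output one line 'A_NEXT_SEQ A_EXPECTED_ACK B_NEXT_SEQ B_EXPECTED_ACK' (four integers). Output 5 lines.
100 2000 2000 100
112 2000 2000 112
186 2000 2000 112
282 2000 2000 112
360 2000 2000 112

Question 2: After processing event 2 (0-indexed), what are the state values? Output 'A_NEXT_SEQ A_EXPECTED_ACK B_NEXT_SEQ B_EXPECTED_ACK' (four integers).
After event 0: A_seq=100 A_ack=2000 B_seq=2000 B_ack=100
After event 1: A_seq=112 A_ack=2000 B_seq=2000 B_ack=112
After event 2: A_seq=186 A_ack=2000 B_seq=2000 B_ack=112

186 2000 2000 112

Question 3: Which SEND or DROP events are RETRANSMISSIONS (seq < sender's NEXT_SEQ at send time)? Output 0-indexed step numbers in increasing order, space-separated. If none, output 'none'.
Answer: none

Derivation:
Step 1: SEND seq=100 -> fresh
Step 2: DROP seq=112 -> fresh
Step 3: SEND seq=186 -> fresh
Step 4: SEND seq=282 -> fresh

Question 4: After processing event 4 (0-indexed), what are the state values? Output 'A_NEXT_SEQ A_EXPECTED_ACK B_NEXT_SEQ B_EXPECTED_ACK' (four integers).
After event 0: A_seq=100 A_ack=2000 B_seq=2000 B_ack=100
After event 1: A_seq=112 A_ack=2000 B_seq=2000 B_ack=112
After event 2: A_seq=186 A_ack=2000 B_seq=2000 B_ack=112
After event 3: A_seq=282 A_ack=2000 B_seq=2000 B_ack=112
After event 4: A_seq=360 A_ack=2000 B_seq=2000 B_ack=112

360 2000 2000 112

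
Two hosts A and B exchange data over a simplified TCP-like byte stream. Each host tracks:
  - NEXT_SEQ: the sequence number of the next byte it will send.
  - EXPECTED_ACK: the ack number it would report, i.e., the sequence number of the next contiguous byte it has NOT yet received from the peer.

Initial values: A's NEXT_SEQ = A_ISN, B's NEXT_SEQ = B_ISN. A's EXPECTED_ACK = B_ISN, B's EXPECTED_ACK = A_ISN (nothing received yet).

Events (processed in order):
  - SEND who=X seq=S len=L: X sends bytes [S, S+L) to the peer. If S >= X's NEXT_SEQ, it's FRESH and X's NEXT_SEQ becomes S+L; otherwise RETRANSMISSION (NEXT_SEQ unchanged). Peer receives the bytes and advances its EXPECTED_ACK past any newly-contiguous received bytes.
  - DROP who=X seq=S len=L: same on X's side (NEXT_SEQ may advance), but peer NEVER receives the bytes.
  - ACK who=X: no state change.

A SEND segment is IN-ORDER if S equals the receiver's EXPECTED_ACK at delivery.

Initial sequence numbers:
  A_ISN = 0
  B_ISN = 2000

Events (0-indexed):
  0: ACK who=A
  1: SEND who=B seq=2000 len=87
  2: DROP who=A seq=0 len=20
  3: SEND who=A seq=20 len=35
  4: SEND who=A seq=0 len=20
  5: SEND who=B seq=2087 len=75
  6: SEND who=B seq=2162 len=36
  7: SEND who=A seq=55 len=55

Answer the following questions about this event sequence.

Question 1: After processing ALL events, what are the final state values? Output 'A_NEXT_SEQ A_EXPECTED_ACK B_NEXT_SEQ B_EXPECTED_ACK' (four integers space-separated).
Answer: 110 2198 2198 110

Derivation:
After event 0: A_seq=0 A_ack=2000 B_seq=2000 B_ack=0
After event 1: A_seq=0 A_ack=2087 B_seq=2087 B_ack=0
After event 2: A_seq=20 A_ack=2087 B_seq=2087 B_ack=0
After event 3: A_seq=55 A_ack=2087 B_seq=2087 B_ack=0
After event 4: A_seq=55 A_ack=2087 B_seq=2087 B_ack=55
After event 5: A_seq=55 A_ack=2162 B_seq=2162 B_ack=55
After event 6: A_seq=55 A_ack=2198 B_seq=2198 B_ack=55
After event 7: A_seq=110 A_ack=2198 B_seq=2198 B_ack=110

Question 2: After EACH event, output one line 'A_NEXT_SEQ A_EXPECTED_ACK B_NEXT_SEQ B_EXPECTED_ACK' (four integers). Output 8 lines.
0 2000 2000 0
0 2087 2087 0
20 2087 2087 0
55 2087 2087 0
55 2087 2087 55
55 2162 2162 55
55 2198 2198 55
110 2198 2198 110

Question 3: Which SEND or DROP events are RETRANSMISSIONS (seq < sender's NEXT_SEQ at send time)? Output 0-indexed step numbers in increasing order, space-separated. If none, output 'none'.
Answer: 4

Derivation:
Step 1: SEND seq=2000 -> fresh
Step 2: DROP seq=0 -> fresh
Step 3: SEND seq=20 -> fresh
Step 4: SEND seq=0 -> retransmit
Step 5: SEND seq=2087 -> fresh
Step 6: SEND seq=2162 -> fresh
Step 7: SEND seq=55 -> fresh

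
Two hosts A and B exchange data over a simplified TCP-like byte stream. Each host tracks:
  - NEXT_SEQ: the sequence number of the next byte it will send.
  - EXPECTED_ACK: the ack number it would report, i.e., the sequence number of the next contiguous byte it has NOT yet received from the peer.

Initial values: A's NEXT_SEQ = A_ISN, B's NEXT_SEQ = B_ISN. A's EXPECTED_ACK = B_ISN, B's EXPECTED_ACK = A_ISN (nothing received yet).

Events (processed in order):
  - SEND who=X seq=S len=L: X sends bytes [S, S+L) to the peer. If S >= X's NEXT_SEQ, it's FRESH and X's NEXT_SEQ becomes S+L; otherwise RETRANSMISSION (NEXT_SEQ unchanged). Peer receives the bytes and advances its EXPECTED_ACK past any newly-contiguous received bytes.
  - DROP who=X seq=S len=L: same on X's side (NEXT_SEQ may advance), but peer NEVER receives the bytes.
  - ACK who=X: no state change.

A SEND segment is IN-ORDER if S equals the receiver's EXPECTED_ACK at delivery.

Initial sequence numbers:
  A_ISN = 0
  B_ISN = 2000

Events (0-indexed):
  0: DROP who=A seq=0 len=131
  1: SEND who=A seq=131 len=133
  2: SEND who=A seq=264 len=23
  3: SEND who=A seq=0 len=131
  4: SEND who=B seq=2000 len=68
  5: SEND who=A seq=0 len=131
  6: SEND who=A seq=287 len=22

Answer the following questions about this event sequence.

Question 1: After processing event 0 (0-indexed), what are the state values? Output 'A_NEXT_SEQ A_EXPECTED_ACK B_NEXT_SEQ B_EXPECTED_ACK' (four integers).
After event 0: A_seq=131 A_ack=2000 B_seq=2000 B_ack=0

131 2000 2000 0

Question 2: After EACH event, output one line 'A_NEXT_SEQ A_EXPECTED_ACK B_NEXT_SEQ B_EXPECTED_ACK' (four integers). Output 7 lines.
131 2000 2000 0
264 2000 2000 0
287 2000 2000 0
287 2000 2000 287
287 2068 2068 287
287 2068 2068 287
309 2068 2068 309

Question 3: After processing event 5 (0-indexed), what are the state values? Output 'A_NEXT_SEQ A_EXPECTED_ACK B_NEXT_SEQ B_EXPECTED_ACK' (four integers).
After event 0: A_seq=131 A_ack=2000 B_seq=2000 B_ack=0
After event 1: A_seq=264 A_ack=2000 B_seq=2000 B_ack=0
After event 2: A_seq=287 A_ack=2000 B_seq=2000 B_ack=0
After event 3: A_seq=287 A_ack=2000 B_seq=2000 B_ack=287
After event 4: A_seq=287 A_ack=2068 B_seq=2068 B_ack=287
After event 5: A_seq=287 A_ack=2068 B_seq=2068 B_ack=287

287 2068 2068 287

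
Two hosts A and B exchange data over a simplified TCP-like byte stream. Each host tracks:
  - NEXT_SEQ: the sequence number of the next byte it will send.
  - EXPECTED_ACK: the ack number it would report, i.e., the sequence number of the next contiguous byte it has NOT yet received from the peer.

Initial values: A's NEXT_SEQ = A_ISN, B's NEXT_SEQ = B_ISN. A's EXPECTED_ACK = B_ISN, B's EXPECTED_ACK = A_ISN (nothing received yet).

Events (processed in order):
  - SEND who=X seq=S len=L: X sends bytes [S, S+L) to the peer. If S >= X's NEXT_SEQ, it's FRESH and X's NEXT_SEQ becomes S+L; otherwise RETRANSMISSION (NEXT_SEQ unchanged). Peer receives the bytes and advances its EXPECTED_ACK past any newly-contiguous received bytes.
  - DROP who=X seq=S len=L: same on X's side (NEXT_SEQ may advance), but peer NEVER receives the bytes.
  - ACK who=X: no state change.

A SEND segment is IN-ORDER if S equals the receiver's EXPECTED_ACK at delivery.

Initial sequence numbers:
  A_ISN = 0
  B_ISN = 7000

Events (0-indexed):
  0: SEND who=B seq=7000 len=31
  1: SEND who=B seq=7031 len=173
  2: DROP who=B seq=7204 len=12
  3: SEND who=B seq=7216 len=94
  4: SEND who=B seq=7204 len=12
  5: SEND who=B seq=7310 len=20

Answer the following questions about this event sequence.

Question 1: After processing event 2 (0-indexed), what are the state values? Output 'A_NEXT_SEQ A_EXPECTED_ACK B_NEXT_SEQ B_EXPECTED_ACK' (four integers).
After event 0: A_seq=0 A_ack=7031 B_seq=7031 B_ack=0
After event 1: A_seq=0 A_ack=7204 B_seq=7204 B_ack=0
After event 2: A_seq=0 A_ack=7204 B_seq=7216 B_ack=0

0 7204 7216 0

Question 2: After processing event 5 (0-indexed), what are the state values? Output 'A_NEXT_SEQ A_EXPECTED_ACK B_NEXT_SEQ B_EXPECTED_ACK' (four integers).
After event 0: A_seq=0 A_ack=7031 B_seq=7031 B_ack=0
After event 1: A_seq=0 A_ack=7204 B_seq=7204 B_ack=0
After event 2: A_seq=0 A_ack=7204 B_seq=7216 B_ack=0
After event 3: A_seq=0 A_ack=7204 B_seq=7310 B_ack=0
After event 4: A_seq=0 A_ack=7310 B_seq=7310 B_ack=0
After event 5: A_seq=0 A_ack=7330 B_seq=7330 B_ack=0

0 7330 7330 0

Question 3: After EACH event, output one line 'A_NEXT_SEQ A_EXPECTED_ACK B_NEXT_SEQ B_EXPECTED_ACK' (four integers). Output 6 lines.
0 7031 7031 0
0 7204 7204 0
0 7204 7216 0
0 7204 7310 0
0 7310 7310 0
0 7330 7330 0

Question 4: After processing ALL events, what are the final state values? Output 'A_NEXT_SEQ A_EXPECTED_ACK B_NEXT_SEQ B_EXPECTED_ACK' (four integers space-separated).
After event 0: A_seq=0 A_ack=7031 B_seq=7031 B_ack=0
After event 1: A_seq=0 A_ack=7204 B_seq=7204 B_ack=0
After event 2: A_seq=0 A_ack=7204 B_seq=7216 B_ack=0
After event 3: A_seq=0 A_ack=7204 B_seq=7310 B_ack=0
After event 4: A_seq=0 A_ack=7310 B_seq=7310 B_ack=0
After event 5: A_seq=0 A_ack=7330 B_seq=7330 B_ack=0

Answer: 0 7330 7330 0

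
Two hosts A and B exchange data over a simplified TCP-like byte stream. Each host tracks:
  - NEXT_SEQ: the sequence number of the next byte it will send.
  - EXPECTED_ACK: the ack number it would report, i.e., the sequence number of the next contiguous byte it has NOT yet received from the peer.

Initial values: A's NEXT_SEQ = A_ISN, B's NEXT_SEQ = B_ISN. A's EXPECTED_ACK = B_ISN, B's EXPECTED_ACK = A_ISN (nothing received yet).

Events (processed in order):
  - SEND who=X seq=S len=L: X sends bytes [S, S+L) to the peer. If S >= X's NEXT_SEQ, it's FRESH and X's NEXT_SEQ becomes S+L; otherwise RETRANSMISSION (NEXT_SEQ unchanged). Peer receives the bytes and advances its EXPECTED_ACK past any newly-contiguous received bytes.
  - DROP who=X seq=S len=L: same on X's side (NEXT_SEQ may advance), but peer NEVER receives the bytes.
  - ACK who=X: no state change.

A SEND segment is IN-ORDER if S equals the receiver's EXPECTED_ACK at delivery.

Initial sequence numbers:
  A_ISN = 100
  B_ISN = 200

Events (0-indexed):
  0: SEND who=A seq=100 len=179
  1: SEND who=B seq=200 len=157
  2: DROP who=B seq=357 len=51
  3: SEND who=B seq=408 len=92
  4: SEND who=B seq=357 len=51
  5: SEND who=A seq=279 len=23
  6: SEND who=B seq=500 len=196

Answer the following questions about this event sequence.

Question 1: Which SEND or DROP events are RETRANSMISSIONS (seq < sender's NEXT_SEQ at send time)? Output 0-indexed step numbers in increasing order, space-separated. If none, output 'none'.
Answer: 4

Derivation:
Step 0: SEND seq=100 -> fresh
Step 1: SEND seq=200 -> fresh
Step 2: DROP seq=357 -> fresh
Step 3: SEND seq=408 -> fresh
Step 4: SEND seq=357 -> retransmit
Step 5: SEND seq=279 -> fresh
Step 6: SEND seq=500 -> fresh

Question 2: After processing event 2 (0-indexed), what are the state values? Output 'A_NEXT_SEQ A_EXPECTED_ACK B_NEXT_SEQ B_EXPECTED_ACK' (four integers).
After event 0: A_seq=279 A_ack=200 B_seq=200 B_ack=279
After event 1: A_seq=279 A_ack=357 B_seq=357 B_ack=279
After event 2: A_seq=279 A_ack=357 B_seq=408 B_ack=279

279 357 408 279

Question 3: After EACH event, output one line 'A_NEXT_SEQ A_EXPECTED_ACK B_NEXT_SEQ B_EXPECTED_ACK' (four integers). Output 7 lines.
279 200 200 279
279 357 357 279
279 357 408 279
279 357 500 279
279 500 500 279
302 500 500 302
302 696 696 302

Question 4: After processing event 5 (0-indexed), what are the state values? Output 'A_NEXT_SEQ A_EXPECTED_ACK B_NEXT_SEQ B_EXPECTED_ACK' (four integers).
After event 0: A_seq=279 A_ack=200 B_seq=200 B_ack=279
After event 1: A_seq=279 A_ack=357 B_seq=357 B_ack=279
After event 2: A_seq=279 A_ack=357 B_seq=408 B_ack=279
After event 3: A_seq=279 A_ack=357 B_seq=500 B_ack=279
After event 4: A_seq=279 A_ack=500 B_seq=500 B_ack=279
After event 5: A_seq=302 A_ack=500 B_seq=500 B_ack=302

302 500 500 302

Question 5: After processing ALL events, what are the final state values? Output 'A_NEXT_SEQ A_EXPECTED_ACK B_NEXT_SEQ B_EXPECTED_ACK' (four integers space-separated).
After event 0: A_seq=279 A_ack=200 B_seq=200 B_ack=279
After event 1: A_seq=279 A_ack=357 B_seq=357 B_ack=279
After event 2: A_seq=279 A_ack=357 B_seq=408 B_ack=279
After event 3: A_seq=279 A_ack=357 B_seq=500 B_ack=279
After event 4: A_seq=279 A_ack=500 B_seq=500 B_ack=279
After event 5: A_seq=302 A_ack=500 B_seq=500 B_ack=302
After event 6: A_seq=302 A_ack=696 B_seq=696 B_ack=302

Answer: 302 696 696 302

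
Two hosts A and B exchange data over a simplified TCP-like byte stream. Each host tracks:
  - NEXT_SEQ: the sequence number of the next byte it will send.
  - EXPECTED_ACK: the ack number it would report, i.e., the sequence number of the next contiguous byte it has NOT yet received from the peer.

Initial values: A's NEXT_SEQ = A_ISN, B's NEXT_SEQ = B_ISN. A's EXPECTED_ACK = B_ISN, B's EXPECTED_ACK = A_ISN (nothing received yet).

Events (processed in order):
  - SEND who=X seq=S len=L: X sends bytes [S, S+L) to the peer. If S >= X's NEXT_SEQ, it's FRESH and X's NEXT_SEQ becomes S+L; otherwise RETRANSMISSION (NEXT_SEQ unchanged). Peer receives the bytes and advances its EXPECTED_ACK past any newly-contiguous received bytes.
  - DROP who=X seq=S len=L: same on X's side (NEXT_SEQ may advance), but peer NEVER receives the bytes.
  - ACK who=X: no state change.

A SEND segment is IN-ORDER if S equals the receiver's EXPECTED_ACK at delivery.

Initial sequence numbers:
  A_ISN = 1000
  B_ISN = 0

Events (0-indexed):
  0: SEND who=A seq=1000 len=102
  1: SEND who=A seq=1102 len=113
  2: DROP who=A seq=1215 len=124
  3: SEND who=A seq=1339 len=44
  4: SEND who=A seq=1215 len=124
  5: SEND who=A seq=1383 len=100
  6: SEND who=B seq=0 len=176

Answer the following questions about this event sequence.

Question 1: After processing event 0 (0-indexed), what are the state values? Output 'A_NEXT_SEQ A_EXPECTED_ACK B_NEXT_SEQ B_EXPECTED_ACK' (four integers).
After event 0: A_seq=1102 A_ack=0 B_seq=0 B_ack=1102

1102 0 0 1102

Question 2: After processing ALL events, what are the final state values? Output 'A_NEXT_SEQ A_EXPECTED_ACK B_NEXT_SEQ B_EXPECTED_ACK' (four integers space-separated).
After event 0: A_seq=1102 A_ack=0 B_seq=0 B_ack=1102
After event 1: A_seq=1215 A_ack=0 B_seq=0 B_ack=1215
After event 2: A_seq=1339 A_ack=0 B_seq=0 B_ack=1215
After event 3: A_seq=1383 A_ack=0 B_seq=0 B_ack=1215
After event 4: A_seq=1383 A_ack=0 B_seq=0 B_ack=1383
After event 5: A_seq=1483 A_ack=0 B_seq=0 B_ack=1483
After event 6: A_seq=1483 A_ack=176 B_seq=176 B_ack=1483

Answer: 1483 176 176 1483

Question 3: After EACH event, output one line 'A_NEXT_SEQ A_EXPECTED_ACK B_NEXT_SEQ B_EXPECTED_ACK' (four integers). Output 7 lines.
1102 0 0 1102
1215 0 0 1215
1339 0 0 1215
1383 0 0 1215
1383 0 0 1383
1483 0 0 1483
1483 176 176 1483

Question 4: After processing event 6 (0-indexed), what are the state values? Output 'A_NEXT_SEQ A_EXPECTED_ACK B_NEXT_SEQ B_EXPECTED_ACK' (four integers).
After event 0: A_seq=1102 A_ack=0 B_seq=0 B_ack=1102
After event 1: A_seq=1215 A_ack=0 B_seq=0 B_ack=1215
After event 2: A_seq=1339 A_ack=0 B_seq=0 B_ack=1215
After event 3: A_seq=1383 A_ack=0 B_seq=0 B_ack=1215
After event 4: A_seq=1383 A_ack=0 B_seq=0 B_ack=1383
After event 5: A_seq=1483 A_ack=0 B_seq=0 B_ack=1483
After event 6: A_seq=1483 A_ack=176 B_seq=176 B_ack=1483

1483 176 176 1483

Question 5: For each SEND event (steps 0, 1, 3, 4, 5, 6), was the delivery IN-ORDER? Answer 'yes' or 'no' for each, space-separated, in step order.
Answer: yes yes no yes yes yes

Derivation:
Step 0: SEND seq=1000 -> in-order
Step 1: SEND seq=1102 -> in-order
Step 3: SEND seq=1339 -> out-of-order
Step 4: SEND seq=1215 -> in-order
Step 5: SEND seq=1383 -> in-order
Step 6: SEND seq=0 -> in-order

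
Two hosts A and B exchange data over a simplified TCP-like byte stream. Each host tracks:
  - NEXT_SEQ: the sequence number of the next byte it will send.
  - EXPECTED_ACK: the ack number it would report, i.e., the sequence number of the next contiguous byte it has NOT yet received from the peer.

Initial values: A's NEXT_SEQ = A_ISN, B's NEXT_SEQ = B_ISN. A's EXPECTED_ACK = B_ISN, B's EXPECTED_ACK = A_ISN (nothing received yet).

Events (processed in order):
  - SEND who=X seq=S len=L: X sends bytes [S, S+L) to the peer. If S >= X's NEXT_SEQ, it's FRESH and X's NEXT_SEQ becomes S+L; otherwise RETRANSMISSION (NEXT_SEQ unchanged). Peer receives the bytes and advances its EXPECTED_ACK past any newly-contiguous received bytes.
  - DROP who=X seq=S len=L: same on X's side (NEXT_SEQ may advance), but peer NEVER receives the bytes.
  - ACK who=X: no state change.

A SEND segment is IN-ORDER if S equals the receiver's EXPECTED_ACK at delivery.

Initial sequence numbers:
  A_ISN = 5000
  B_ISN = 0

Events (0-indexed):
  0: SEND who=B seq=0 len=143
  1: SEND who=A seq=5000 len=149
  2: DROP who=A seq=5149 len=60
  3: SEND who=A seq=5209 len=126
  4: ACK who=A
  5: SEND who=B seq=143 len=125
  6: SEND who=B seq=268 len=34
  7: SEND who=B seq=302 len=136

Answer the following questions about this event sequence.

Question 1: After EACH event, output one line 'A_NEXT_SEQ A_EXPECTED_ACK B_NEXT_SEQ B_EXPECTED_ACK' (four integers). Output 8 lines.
5000 143 143 5000
5149 143 143 5149
5209 143 143 5149
5335 143 143 5149
5335 143 143 5149
5335 268 268 5149
5335 302 302 5149
5335 438 438 5149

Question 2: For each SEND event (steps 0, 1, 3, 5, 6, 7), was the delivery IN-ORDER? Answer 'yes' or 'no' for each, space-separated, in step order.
Answer: yes yes no yes yes yes

Derivation:
Step 0: SEND seq=0 -> in-order
Step 1: SEND seq=5000 -> in-order
Step 3: SEND seq=5209 -> out-of-order
Step 5: SEND seq=143 -> in-order
Step 6: SEND seq=268 -> in-order
Step 7: SEND seq=302 -> in-order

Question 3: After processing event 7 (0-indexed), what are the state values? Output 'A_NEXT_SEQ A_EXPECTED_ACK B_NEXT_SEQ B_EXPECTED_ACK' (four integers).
After event 0: A_seq=5000 A_ack=143 B_seq=143 B_ack=5000
After event 1: A_seq=5149 A_ack=143 B_seq=143 B_ack=5149
After event 2: A_seq=5209 A_ack=143 B_seq=143 B_ack=5149
After event 3: A_seq=5335 A_ack=143 B_seq=143 B_ack=5149
After event 4: A_seq=5335 A_ack=143 B_seq=143 B_ack=5149
After event 5: A_seq=5335 A_ack=268 B_seq=268 B_ack=5149
After event 6: A_seq=5335 A_ack=302 B_seq=302 B_ack=5149
After event 7: A_seq=5335 A_ack=438 B_seq=438 B_ack=5149

5335 438 438 5149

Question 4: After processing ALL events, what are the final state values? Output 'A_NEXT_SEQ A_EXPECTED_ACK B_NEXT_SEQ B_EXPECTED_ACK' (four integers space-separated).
Answer: 5335 438 438 5149

Derivation:
After event 0: A_seq=5000 A_ack=143 B_seq=143 B_ack=5000
After event 1: A_seq=5149 A_ack=143 B_seq=143 B_ack=5149
After event 2: A_seq=5209 A_ack=143 B_seq=143 B_ack=5149
After event 3: A_seq=5335 A_ack=143 B_seq=143 B_ack=5149
After event 4: A_seq=5335 A_ack=143 B_seq=143 B_ack=5149
After event 5: A_seq=5335 A_ack=268 B_seq=268 B_ack=5149
After event 6: A_seq=5335 A_ack=302 B_seq=302 B_ack=5149
After event 7: A_seq=5335 A_ack=438 B_seq=438 B_ack=5149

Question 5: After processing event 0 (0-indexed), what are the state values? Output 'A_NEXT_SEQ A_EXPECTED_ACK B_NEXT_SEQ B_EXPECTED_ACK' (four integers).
After event 0: A_seq=5000 A_ack=143 B_seq=143 B_ack=5000

5000 143 143 5000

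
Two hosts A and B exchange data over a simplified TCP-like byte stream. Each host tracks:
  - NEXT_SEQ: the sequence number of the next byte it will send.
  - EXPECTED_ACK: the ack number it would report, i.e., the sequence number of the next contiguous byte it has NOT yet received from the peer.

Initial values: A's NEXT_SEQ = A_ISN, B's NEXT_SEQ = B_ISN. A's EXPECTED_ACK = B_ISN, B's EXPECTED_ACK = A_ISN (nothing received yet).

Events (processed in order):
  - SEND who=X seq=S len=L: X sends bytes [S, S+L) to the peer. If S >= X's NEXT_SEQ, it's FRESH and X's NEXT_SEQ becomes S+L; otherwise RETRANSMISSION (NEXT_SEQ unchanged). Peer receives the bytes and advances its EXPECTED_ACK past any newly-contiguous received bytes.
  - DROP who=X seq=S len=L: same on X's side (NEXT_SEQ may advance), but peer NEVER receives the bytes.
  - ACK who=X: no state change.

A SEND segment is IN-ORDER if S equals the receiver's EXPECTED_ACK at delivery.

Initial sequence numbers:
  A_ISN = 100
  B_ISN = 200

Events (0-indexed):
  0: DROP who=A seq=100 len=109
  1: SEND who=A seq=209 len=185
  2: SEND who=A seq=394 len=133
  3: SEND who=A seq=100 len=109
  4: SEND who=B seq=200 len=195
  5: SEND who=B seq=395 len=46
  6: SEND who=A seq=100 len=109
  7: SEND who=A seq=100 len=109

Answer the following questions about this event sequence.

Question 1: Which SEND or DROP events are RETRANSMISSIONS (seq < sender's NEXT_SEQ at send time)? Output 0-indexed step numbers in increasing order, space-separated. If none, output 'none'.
Step 0: DROP seq=100 -> fresh
Step 1: SEND seq=209 -> fresh
Step 2: SEND seq=394 -> fresh
Step 3: SEND seq=100 -> retransmit
Step 4: SEND seq=200 -> fresh
Step 5: SEND seq=395 -> fresh
Step 6: SEND seq=100 -> retransmit
Step 7: SEND seq=100 -> retransmit

Answer: 3 6 7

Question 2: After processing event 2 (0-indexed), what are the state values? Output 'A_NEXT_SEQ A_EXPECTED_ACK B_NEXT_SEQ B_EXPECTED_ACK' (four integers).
After event 0: A_seq=209 A_ack=200 B_seq=200 B_ack=100
After event 1: A_seq=394 A_ack=200 B_seq=200 B_ack=100
After event 2: A_seq=527 A_ack=200 B_seq=200 B_ack=100

527 200 200 100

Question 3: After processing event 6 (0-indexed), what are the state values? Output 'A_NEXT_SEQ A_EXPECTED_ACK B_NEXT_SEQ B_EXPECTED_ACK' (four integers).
After event 0: A_seq=209 A_ack=200 B_seq=200 B_ack=100
After event 1: A_seq=394 A_ack=200 B_seq=200 B_ack=100
After event 2: A_seq=527 A_ack=200 B_seq=200 B_ack=100
After event 3: A_seq=527 A_ack=200 B_seq=200 B_ack=527
After event 4: A_seq=527 A_ack=395 B_seq=395 B_ack=527
After event 5: A_seq=527 A_ack=441 B_seq=441 B_ack=527
After event 6: A_seq=527 A_ack=441 B_seq=441 B_ack=527

527 441 441 527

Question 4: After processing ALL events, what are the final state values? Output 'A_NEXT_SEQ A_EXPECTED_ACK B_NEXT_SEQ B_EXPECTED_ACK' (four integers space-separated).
Answer: 527 441 441 527

Derivation:
After event 0: A_seq=209 A_ack=200 B_seq=200 B_ack=100
After event 1: A_seq=394 A_ack=200 B_seq=200 B_ack=100
After event 2: A_seq=527 A_ack=200 B_seq=200 B_ack=100
After event 3: A_seq=527 A_ack=200 B_seq=200 B_ack=527
After event 4: A_seq=527 A_ack=395 B_seq=395 B_ack=527
After event 5: A_seq=527 A_ack=441 B_seq=441 B_ack=527
After event 6: A_seq=527 A_ack=441 B_seq=441 B_ack=527
After event 7: A_seq=527 A_ack=441 B_seq=441 B_ack=527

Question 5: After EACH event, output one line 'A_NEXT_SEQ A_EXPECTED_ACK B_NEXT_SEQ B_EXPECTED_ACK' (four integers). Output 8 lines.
209 200 200 100
394 200 200 100
527 200 200 100
527 200 200 527
527 395 395 527
527 441 441 527
527 441 441 527
527 441 441 527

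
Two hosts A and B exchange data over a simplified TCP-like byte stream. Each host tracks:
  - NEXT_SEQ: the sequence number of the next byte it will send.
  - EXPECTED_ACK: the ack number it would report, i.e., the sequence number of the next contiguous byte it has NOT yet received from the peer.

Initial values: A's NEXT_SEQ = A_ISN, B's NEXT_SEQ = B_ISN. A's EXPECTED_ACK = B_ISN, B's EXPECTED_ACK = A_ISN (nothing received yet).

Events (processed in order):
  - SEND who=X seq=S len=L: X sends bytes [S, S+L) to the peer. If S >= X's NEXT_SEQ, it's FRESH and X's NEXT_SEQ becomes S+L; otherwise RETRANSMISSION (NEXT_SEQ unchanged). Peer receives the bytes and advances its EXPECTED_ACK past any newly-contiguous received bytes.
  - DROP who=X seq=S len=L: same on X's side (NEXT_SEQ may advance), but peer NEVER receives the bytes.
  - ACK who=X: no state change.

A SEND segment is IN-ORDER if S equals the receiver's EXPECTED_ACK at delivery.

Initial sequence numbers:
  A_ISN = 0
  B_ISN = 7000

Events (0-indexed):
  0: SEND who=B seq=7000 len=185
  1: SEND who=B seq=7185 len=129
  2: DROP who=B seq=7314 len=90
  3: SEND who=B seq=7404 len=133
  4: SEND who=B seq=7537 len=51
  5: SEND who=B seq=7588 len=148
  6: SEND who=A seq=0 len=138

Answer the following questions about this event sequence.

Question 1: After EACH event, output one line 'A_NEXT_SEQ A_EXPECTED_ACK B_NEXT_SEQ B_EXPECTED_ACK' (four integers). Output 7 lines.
0 7185 7185 0
0 7314 7314 0
0 7314 7404 0
0 7314 7537 0
0 7314 7588 0
0 7314 7736 0
138 7314 7736 138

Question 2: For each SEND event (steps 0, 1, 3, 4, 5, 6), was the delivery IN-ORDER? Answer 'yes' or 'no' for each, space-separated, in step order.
Step 0: SEND seq=7000 -> in-order
Step 1: SEND seq=7185 -> in-order
Step 3: SEND seq=7404 -> out-of-order
Step 4: SEND seq=7537 -> out-of-order
Step 5: SEND seq=7588 -> out-of-order
Step 6: SEND seq=0 -> in-order

Answer: yes yes no no no yes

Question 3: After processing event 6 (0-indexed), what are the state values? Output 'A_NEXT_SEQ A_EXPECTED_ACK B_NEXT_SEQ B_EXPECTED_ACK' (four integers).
After event 0: A_seq=0 A_ack=7185 B_seq=7185 B_ack=0
After event 1: A_seq=0 A_ack=7314 B_seq=7314 B_ack=0
After event 2: A_seq=0 A_ack=7314 B_seq=7404 B_ack=0
After event 3: A_seq=0 A_ack=7314 B_seq=7537 B_ack=0
After event 4: A_seq=0 A_ack=7314 B_seq=7588 B_ack=0
After event 5: A_seq=0 A_ack=7314 B_seq=7736 B_ack=0
After event 6: A_seq=138 A_ack=7314 B_seq=7736 B_ack=138

138 7314 7736 138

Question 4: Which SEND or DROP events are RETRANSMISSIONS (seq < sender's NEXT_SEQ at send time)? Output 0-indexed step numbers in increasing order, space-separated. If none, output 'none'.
Step 0: SEND seq=7000 -> fresh
Step 1: SEND seq=7185 -> fresh
Step 2: DROP seq=7314 -> fresh
Step 3: SEND seq=7404 -> fresh
Step 4: SEND seq=7537 -> fresh
Step 5: SEND seq=7588 -> fresh
Step 6: SEND seq=0 -> fresh

Answer: none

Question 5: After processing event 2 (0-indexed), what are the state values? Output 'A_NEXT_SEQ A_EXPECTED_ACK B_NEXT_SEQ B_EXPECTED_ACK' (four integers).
After event 0: A_seq=0 A_ack=7185 B_seq=7185 B_ack=0
After event 1: A_seq=0 A_ack=7314 B_seq=7314 B_ack=0
After event 2: A_seq=0 A_ack=7314 B_seq=7404 B_ack=0

0 7314 7404 0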